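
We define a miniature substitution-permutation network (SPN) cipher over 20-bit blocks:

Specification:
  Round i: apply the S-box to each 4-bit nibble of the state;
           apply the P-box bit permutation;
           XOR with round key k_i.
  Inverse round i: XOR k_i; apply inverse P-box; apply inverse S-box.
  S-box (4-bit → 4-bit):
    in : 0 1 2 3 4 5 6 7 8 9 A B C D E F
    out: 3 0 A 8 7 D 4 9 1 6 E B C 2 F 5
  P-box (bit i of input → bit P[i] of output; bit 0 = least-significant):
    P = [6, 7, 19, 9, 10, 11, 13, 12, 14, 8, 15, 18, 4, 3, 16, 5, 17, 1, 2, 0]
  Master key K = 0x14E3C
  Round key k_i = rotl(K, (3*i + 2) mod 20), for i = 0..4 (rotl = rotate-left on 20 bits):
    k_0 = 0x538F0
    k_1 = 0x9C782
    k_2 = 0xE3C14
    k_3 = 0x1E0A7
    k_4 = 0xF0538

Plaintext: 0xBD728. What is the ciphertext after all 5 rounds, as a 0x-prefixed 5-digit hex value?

s_0 = plaintext = 0xBD728
s_1 = Round(s_0, k_0) = 0x360BB
s_2 = Round(s_1, k_1) = 0x89843
s_3 = Round(s_2, k_2) = 0xD521C
s_4 = Round(s_3, k_3) = 0xCE395
s_5 = Round(s_4, k_4) = 0x22F45

0x22F45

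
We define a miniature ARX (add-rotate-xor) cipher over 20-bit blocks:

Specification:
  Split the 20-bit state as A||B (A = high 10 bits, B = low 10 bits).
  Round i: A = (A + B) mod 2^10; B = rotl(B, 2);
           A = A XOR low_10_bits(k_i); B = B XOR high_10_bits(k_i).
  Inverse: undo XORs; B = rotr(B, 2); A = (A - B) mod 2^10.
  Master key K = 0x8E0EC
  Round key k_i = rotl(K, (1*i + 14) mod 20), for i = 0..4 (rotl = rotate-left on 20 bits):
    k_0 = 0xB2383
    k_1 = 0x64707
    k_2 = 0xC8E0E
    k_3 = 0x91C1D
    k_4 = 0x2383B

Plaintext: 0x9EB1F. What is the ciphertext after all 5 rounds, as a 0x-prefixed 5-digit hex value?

s_0 = plaintext = 0x9EB1F
s_1 = Round(s_0, k_0) = 0x86AB7
s_2 = Round(s_1, k_1) = 0xF5B4F
s_3 = Round(s_2, k_2) = 0x4AE1C
s_4 = Round(s_3, k_3) = 0xD6A35
s_5 = Round(s_4, k_4) = 0x6D058

0x6D058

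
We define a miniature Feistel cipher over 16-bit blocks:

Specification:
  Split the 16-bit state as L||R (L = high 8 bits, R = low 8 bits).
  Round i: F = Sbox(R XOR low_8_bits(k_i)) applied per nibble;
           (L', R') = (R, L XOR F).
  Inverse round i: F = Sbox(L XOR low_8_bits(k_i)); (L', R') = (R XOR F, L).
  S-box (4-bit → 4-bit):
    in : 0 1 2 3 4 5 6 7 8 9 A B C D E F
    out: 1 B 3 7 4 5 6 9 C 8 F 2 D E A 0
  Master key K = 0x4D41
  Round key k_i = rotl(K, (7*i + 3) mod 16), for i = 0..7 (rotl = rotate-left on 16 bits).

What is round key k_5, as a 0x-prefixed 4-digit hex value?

K = 0x4D41
k_0 = rotl(K, (7*0+3) mod 16) = rotl(K, 3) = 0x6A0A
k_1 = rotl(K, (7*1+3) mod 16) = rotl(K, 10) = 0x0535
k_2 = rotl(K, (7*2+3) mod 16) = rotl(K, 1) = 0x9A82
k_3 = rotl(K, (7*3+3) mod 16) = rotl(K, 8) = 0x414D
k_4 = rotl(K, (7*4+3) mod 16) = rotl(K, 15) = 0xA6A0
k_5 = rotl(K, (7*5+3) mod 16) = rotl(K, 6) = 0x5053

0x5053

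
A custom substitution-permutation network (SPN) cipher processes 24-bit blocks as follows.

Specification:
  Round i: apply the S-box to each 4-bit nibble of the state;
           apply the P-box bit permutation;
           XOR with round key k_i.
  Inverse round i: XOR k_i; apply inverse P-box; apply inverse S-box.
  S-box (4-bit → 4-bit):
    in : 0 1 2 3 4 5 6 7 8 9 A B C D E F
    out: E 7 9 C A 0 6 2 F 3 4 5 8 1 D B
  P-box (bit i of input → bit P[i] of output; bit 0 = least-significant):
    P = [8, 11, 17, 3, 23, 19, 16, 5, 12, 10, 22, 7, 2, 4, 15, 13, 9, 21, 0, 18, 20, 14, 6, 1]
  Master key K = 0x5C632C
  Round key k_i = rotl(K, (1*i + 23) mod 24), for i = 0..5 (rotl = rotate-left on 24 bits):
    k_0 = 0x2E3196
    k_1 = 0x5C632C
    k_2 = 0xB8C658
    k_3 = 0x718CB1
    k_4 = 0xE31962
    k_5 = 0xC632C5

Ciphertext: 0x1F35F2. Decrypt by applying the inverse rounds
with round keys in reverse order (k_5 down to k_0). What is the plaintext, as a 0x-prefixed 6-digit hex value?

0x618076

s_0 = ciphertext = 0x1F35F2
s_1 = InvRound(s_0, k_5) = 0x2B968D
s_2 = InvRound(s_1, k_4) = 0x3BB0FF
s_3 = InvRound(s_2, k_3) = 0x352170
s_4 = InvRound(s_3, k_2) = 0x723782
s_5 = InvRound(s_4, k_1) = 0x44DF43
s_6 = InvRound(s_5, k_0) = 0x618076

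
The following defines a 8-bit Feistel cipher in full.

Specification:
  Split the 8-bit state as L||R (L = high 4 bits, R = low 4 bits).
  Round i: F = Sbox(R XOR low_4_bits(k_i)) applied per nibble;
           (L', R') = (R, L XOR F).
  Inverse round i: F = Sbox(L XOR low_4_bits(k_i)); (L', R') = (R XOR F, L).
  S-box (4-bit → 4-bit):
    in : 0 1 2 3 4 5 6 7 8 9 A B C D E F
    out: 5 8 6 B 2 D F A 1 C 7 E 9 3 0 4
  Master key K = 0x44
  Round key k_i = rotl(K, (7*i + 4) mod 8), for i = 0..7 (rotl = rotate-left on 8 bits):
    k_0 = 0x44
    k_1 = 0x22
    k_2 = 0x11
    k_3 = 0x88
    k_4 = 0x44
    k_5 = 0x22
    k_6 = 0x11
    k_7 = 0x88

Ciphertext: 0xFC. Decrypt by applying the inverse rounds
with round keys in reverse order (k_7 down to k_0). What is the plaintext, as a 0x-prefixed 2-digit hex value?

0xD7

s_0 = ciphertext = 0xFC
s_1 = InvRound(s_0, k_7) = 0x6F
s_2 = InvRound(s_1, k_6) = 0x56
s_3 = InvRound(s_2, k_5) = 0xC5
s_4 = InvRound(s_3, k_4) = 0x4C
s_5 = InvRound(s_4, k_3) = 0x54
s_6 = InvRound(s_5, k_2) = 0x65
s_7 = InvRound(s_6, k_1) = 0x76
s_8 = InvRound(s_7, k_0) = 0xD7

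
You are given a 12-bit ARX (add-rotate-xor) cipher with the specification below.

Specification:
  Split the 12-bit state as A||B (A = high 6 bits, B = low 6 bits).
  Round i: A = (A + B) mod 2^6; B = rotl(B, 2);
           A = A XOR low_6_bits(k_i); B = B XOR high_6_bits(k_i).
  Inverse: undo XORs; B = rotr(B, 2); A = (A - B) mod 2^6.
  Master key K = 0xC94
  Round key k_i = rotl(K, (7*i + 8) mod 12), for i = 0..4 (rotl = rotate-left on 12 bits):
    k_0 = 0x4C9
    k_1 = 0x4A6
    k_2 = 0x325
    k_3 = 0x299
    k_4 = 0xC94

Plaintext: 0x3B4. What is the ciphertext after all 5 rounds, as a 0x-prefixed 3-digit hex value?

s_0 = plaintext = 0x3B4
s_1 = Round(s_0, k_0) = 0x2C0
s_2 = Round(s_1, k_1) = 0xB52
s_3 = Round(s_2, k_2) = 0x685
s_4 = Round(s_3, k_3) = 0x19E
s_5 = Round(s_4, k_4) = 0xC0B

0xC0B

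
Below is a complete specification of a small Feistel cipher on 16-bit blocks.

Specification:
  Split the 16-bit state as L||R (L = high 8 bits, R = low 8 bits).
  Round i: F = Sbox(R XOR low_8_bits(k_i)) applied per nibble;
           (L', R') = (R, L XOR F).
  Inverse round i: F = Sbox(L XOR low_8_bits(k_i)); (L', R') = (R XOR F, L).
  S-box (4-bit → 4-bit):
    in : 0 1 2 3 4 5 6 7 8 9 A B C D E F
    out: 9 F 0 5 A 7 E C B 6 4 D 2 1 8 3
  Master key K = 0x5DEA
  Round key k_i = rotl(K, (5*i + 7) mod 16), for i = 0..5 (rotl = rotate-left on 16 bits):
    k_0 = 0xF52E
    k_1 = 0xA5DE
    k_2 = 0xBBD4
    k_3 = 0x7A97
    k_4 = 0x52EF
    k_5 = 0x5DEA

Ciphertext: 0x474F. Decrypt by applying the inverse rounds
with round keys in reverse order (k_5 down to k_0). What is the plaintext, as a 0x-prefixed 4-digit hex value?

0x8A04

s_0 = ciphertext = 0x474F
s_1 = InvRound(s_0, k_5) = 0x0E47
s_2 = InvRound(s_1, k_4) = 0xC80E
s_3 = InvRound(s_2, k_3) = 0x7DC8
s_4 = InvRound(s_3, k_2) = 0x8E7D
s_5 = InvRound(s_4, k_1) = 0x048E
s_6 = InvRound(s_5, k_0) = 0x8A04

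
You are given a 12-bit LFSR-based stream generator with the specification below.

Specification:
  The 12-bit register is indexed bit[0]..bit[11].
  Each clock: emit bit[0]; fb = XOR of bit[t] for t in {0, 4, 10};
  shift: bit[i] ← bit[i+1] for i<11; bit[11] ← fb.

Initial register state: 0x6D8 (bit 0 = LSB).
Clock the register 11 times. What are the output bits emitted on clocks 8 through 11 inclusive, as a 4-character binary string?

reg_0 = 0x6D8
clock 1: out=0, reg = 0x36C
clock 2: out=0, reg = 0x1B6
clock 3: out=0, reg = 0x8DB
clock 4: out=1, reg = 0x46D
clock 5: out=1, reg = 0x236
clock 6: out=0, reg = 0x91B
clock 7: out=1, reg = 0x48D
clock 8: out=1, reg = 0x246
clock 9: out=0, reg = 0x123
clock 10: out=1, reg = 0x891
clock 11: out=1, reg = 0x448

1011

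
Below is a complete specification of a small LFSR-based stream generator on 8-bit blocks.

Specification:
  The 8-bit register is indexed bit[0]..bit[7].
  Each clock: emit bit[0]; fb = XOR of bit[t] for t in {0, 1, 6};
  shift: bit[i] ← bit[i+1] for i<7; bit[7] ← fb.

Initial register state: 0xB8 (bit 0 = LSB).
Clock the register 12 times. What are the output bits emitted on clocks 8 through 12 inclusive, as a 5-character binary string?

10111

reg_0 = 0xB8
clock 1: out=0, reg = 0x5C
clock 2: out=0, reg = 0xAE
clock 3: out=0, reg = 0xD7
clock 4: out=1, reg = 0xEB
clock 5: out=1, reg = 0xF5
clock 6: out=1, reg = 0x7A
clock 7: out=0, reg = 0x3D
clock 8: out=1, reg = 0x9E
clock 9: out=0, reg = 0xCF
clock 10: out=1, reg = 0xE7
clock 11: out=1, reg = 0xF3
clock 12: out=1, reg = 0xF9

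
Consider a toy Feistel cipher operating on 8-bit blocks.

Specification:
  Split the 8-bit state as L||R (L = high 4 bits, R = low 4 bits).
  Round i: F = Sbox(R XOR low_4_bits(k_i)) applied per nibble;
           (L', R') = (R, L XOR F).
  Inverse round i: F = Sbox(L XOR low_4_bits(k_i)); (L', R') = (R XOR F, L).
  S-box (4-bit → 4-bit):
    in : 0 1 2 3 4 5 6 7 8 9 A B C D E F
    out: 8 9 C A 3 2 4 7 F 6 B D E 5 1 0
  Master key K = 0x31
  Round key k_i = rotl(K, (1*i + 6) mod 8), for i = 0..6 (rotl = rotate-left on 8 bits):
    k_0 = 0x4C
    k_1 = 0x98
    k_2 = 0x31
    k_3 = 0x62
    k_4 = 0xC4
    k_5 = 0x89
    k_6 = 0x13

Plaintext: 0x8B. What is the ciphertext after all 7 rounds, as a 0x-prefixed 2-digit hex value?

0x07

s_0 = plaintext = 0x8B
s_1 = Round(s_0, k_0) = 0xBF
s_2 = Round(s_1, k_1) = 0xFC
s_3 = Round(s_2, k_2) = 0xCA
s_4 = Round(s_3, k_3) = 0xA3
s_5 = Round(s_4, k_4) = 0x3D
s_6 = Round(s_5, k_5) = 0xD0
s_7 = Round(s_6, k_6) = 0x07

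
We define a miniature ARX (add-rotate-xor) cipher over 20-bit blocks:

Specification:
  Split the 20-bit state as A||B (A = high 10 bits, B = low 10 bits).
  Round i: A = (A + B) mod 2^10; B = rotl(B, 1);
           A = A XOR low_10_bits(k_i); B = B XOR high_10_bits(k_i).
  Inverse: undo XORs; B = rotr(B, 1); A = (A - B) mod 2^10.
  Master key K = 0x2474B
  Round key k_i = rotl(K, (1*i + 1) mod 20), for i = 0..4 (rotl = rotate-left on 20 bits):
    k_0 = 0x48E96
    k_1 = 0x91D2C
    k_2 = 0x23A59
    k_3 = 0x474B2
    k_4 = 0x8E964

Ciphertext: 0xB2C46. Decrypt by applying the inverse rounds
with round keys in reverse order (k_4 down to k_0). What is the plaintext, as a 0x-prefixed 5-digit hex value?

0x79ED3

s_0 = ciphertext = 0xB2C46
s_1 = InvRound(s_0, k_4) = 0x9C53E
s_2 = InvRound(s_1, k_3) = 0x2CA11
s_3 = InvRound(s_2, k_2) = 0xE734F
s_4 = InvRound(s_3, k_1) = 0x8B084
s_5 = InvRound(s_4, k_0) = 0x79ED3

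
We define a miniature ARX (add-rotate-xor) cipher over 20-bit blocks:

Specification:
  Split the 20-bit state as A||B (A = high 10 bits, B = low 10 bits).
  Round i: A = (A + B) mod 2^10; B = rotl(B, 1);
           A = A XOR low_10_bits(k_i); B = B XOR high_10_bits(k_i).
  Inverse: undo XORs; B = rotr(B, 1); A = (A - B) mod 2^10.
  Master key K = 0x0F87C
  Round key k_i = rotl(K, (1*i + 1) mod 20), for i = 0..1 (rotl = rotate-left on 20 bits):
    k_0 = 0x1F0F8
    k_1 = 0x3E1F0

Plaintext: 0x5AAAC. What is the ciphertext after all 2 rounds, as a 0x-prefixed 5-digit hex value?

0xF8EB2

s_0 = plaintext = 0x5AAAC
s_1 = Round(s_0, k_0) = 0x3B925
s_2 = Round(s_1, k_1) = 0xF8EB2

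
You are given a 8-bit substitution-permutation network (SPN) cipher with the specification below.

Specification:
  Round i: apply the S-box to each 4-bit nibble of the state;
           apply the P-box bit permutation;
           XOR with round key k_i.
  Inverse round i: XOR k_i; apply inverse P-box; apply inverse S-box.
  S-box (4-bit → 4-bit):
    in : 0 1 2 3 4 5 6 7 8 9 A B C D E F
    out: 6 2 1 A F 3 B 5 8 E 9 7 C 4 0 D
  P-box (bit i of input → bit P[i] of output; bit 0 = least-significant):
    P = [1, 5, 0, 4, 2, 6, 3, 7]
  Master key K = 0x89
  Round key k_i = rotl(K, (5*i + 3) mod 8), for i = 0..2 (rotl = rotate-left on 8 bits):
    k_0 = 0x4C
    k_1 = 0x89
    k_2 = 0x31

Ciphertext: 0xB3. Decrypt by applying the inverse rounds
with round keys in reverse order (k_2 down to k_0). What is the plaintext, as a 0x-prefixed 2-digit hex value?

s_0 = ciphertext = 0xB3
s_1 = InvRound(s_0, k_2) = 0x82
s_2 = InvRound(s_1, k_1) = 0xD7
s_3 = InvRound(s_2, k_0) = 0xCF

0xCF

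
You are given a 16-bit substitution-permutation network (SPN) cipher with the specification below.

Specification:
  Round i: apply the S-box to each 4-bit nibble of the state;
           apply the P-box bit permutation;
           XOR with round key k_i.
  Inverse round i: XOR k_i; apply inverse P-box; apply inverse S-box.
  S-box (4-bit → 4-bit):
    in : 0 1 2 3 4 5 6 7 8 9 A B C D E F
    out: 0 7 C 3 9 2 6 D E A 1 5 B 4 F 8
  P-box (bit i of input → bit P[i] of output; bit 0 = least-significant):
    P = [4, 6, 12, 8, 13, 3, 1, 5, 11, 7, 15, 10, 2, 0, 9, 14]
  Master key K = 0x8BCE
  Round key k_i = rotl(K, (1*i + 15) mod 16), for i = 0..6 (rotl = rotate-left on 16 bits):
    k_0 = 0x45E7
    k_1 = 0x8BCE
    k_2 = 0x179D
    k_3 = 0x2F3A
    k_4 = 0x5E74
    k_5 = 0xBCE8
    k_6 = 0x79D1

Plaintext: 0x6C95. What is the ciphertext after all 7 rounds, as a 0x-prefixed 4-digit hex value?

0x4BB4

s_0 = plaintext = 0x6C95
s_1 = Round(s_0, k_0) = 0x4B0E
s_2 = Round(s_1, k_1) = 0x529A
s_3 = Round(s_2, k_2) = 0x93A4
s_4 = Round(s_3, k_3) = 0x46AB
s_5 = Round(s_4, k_4) = 0xAEE0
s_6 = Round(s_5, k_5) = 0x1046
s_7 = Round(s_6, k_6) = 0x4BB4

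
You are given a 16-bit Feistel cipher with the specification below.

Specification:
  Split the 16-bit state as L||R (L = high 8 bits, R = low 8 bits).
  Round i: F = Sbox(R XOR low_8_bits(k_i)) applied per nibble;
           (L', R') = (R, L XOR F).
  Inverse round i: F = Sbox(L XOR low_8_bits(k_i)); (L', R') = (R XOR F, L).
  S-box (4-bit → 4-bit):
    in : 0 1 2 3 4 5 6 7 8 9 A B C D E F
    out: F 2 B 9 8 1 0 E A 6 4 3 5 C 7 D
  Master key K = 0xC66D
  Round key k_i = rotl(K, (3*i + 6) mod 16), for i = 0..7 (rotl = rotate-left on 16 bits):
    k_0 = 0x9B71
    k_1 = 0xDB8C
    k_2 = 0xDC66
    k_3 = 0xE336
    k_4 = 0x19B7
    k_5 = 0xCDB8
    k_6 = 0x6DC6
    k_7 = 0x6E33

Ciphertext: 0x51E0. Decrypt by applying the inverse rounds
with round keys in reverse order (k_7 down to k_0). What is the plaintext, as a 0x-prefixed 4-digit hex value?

s_0 = ciphertext = 0x51E0
s_1 = InvRound(s_0, k_7) = 0xEB51
s_2 = InvRound(s_1, k_6) = 0xEDEB
s_3 = InvRound(s_2, k_5) = 0xFAED
s_4 = InvRound(s_3, k_4) = 0x61FA
s_5 = InvRound(s_4, k_3) = 0xE461
s_6 = InvRound(s_5, k_2) = 0xCAE4
s_7 = InvRound(s_6, k_1) = 0x64CA
s_8 = InvRound(s_7, k_0) = 0xEB64

0xEB64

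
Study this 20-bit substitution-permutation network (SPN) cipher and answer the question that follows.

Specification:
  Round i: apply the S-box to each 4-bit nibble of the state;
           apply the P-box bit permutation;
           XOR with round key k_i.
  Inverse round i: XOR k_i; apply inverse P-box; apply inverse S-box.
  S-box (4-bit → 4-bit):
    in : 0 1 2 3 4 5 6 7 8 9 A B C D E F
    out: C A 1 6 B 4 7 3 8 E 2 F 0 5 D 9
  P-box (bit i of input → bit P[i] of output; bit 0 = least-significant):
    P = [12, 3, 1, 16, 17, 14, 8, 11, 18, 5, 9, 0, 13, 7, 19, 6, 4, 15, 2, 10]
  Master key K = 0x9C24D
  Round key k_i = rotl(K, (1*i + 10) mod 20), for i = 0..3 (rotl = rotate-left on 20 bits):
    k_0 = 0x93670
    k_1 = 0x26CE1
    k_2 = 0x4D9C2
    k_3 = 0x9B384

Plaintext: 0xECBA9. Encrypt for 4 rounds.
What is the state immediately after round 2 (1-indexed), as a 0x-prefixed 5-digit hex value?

0x11660

s_0 = plaintext = 0xECBA9
s_1 = Round(s_0, k_0) = 0xC704F
s_2 = Round(s_1, k_1) = 0x11660
s_3 = Round(s_2, k_2) = 0x31E20
s_4 = Round(s_3, k_3) = 0xE3143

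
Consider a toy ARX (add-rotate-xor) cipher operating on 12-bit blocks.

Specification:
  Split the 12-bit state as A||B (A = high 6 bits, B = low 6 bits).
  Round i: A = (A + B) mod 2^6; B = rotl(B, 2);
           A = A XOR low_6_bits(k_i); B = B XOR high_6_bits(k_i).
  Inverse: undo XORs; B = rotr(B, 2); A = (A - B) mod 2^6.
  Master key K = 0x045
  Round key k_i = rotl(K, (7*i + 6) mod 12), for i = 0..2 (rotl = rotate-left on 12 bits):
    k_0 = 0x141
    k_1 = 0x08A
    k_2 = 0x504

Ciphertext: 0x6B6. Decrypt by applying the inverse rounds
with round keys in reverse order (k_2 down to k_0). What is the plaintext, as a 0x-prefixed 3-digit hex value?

0x63B

s_0 = ciphertext = 0x6B6
s_1 = InvRound(s_0, k_2) = 0xDA8
s_2 = InvRound(s_1, k_1) = 0x4AA
s_3 = InvRound(s_2, k_0) = 0x63B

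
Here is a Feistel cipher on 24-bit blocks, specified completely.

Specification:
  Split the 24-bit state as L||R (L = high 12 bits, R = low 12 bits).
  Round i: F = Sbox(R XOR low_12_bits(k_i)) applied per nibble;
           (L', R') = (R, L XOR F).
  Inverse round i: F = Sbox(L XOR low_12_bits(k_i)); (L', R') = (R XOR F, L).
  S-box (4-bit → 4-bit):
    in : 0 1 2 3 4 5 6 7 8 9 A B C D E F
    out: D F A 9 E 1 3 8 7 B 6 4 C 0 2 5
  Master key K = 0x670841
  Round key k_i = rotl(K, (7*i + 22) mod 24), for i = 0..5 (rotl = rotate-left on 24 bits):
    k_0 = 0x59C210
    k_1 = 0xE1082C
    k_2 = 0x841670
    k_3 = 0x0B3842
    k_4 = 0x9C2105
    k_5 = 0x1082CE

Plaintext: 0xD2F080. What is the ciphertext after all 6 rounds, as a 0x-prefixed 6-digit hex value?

0x6578CF

s_0 = plaintext = 0xD2F080
s_1 = Round(s_0, k_0) = 0x080792
s_2 = Round(s_1, k_1) = 0x7925C2
s_3 = Round(s_2, k_2) = 0x5C2ED8
s_4 = Round(s_3, k_3) = 0xED8674
s_5 = Round(s_4, k_4) = 0x674657
s_6 = Round(s_5, k_5) = 0x6578CF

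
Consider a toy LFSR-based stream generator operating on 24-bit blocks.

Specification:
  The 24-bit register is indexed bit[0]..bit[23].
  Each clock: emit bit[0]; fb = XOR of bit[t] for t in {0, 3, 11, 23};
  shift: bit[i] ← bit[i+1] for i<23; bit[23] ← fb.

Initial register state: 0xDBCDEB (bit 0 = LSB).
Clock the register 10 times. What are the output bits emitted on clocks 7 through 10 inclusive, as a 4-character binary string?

reg_0 = 0xDBCDEB
clock 1: out=1, reg = 0x6DE6F5
clock 2: out=1, reg = 0xB6F37A
clock 3: out=0, reg = 0x5B79BD
clock 4: out=1, reg = 0xADBCDE
clock 5: out=0, reg = 0xD6DE6F
clock 6: out=1, reg = 0x6B6F37
clock 7: out=1, reg = 0x35B79B
clock 8: out=1, reg = 0x1ADBCD
clock 9: out=1, reg = 0x8D6DE6
clock 10: out=0, reg = 0x46B6F3

1110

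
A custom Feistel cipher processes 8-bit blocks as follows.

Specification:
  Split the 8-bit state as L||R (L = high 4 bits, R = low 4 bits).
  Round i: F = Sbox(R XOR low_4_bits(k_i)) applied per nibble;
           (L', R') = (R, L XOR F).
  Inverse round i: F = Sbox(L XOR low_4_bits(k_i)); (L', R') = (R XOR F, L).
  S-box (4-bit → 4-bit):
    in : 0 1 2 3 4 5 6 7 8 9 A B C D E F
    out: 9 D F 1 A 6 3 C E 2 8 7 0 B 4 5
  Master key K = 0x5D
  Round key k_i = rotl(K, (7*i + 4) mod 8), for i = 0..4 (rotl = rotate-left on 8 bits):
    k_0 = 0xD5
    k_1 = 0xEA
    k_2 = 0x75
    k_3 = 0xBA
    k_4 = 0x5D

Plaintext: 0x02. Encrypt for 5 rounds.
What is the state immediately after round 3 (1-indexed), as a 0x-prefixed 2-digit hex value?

0x16

s_0 = plaintext = 0x02
s_1 = Round(s_0, k_0) = 0x2C
s_2 = Round(s_1, k_1) = 0xC1
s_3 = Round(s_2, k_2) = 0x16
s_4 = Round(s_3, k_3) = 0x61
s_5 = Round(s_4, k_4) = 0x16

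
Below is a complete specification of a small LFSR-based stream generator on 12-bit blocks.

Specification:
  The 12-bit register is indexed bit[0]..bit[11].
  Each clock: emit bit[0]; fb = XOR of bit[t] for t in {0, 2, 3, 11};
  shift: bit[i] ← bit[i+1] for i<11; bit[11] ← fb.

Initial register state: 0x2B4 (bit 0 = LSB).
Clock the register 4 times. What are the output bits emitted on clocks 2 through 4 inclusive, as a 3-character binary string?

010

reg_0 = 0x2B4
clock 1: out=0, reg = 0x95A
clock 2: out=0, reg = 0x4AD
clock 3: out=1, reg = 0xA56
clock 4: out=0, reg = 0x52B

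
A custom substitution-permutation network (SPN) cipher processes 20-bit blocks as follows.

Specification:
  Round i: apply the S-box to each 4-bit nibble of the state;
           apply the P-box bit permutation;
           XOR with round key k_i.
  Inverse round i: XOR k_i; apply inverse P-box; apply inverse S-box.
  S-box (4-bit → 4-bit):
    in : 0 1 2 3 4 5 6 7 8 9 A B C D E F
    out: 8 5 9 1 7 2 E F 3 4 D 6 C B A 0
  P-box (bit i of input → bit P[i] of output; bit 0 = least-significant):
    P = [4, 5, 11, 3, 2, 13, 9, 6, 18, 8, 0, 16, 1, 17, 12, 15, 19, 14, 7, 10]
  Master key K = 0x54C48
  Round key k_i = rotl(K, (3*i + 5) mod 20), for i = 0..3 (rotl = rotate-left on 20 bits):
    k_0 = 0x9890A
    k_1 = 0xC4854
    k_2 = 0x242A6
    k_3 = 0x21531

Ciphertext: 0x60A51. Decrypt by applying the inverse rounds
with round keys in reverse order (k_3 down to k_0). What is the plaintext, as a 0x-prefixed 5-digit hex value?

0xAA565

s_0 = ciphertext = 0x60A51
s_1 = InvRound(s_0, k_3) = 0x098CB
s_2 = InvRound(s_1, k_2) = 0x569A6
s_3 = InvRound(s_2, k_1) = 0x13EE8
s_4 = InvRound(s_3, k_0) = 0xAA565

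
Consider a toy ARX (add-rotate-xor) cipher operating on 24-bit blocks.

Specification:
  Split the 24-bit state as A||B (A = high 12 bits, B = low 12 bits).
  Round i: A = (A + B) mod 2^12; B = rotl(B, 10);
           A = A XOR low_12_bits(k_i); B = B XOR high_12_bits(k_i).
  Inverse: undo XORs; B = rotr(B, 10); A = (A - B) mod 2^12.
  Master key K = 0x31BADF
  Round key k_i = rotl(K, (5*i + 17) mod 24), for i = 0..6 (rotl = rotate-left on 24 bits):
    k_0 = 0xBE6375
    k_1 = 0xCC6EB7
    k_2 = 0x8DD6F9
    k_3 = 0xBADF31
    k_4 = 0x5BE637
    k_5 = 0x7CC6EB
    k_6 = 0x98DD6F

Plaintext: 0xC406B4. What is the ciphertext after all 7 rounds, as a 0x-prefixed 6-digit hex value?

0xB769C3

s_0 = plaintext = 0xC406B4
s_1 = Round(s_0, k_0) = 0x181A4B
s_2 = Round(s_1, k_1) = 0x57B254
s_3 = Round(s_2, k_2) = 0x136848
s_4 = Round(s_3, k_3) = 0x64F9BF
s_5 = Round(s_4, k_4) = 0x639BD1
s_6 = Round(s_5, k_5) = 0x4E1138
s_7 = Round(s_6, k_6) = 0xB769C3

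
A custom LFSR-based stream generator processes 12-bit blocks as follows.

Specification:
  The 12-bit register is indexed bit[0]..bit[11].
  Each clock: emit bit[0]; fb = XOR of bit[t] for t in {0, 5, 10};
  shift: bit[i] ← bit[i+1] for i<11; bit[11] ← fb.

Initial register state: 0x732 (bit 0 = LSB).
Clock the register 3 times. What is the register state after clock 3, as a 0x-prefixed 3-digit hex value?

reg_0 = 0x732
clock 1: out=0, reg = 0x399
clock 2: out=1, reg = 0x9CC
clock 3: out=0, reg = 0x4E6

0x4E6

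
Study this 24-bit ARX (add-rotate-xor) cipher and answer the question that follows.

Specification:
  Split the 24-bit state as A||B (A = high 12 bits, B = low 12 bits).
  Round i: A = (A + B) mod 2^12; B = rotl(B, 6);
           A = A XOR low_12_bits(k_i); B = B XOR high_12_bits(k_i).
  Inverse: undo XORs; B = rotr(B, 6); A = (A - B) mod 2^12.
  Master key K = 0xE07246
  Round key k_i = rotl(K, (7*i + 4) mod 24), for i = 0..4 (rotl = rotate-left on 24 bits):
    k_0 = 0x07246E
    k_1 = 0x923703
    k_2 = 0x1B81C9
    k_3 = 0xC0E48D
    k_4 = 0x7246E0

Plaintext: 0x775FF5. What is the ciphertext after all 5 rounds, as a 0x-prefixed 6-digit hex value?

0xE3B0C5

s_0 = plaintext = 0x775FF5
s_1 = Round(s_0, k_0) = 0x304D0D
s_2 = Round(s_1, k_1) = 0x712A57
s_3 = Round(s_2, k_2) = 0x0A0451
s_4 = Round(s_3, k_3) = 0x07C85F
s_5 = Round(s_4, k_4) = 0xE3B0C5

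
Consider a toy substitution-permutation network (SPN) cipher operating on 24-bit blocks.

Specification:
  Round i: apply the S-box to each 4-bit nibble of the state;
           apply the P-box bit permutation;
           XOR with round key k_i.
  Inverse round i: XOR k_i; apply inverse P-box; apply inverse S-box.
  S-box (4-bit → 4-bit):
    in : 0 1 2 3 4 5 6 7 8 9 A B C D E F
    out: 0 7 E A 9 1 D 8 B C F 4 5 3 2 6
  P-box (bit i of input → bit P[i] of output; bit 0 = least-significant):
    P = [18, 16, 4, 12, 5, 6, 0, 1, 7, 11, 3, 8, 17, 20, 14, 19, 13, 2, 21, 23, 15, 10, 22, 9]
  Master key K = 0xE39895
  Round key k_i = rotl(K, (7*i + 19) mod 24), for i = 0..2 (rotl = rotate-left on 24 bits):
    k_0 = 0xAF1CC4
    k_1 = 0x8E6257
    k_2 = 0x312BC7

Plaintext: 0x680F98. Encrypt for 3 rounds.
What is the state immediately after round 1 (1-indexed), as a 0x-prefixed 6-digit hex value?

0x6AA6CB

s_0 = plaintext = 0x680F98
s_1 = Round(s_0, k_0) = 0x6AA6CB
s_2 = Round(s_1, k_1) = 0x7481EA
s_3 = Round(s_2, k_2) = 0xAE111F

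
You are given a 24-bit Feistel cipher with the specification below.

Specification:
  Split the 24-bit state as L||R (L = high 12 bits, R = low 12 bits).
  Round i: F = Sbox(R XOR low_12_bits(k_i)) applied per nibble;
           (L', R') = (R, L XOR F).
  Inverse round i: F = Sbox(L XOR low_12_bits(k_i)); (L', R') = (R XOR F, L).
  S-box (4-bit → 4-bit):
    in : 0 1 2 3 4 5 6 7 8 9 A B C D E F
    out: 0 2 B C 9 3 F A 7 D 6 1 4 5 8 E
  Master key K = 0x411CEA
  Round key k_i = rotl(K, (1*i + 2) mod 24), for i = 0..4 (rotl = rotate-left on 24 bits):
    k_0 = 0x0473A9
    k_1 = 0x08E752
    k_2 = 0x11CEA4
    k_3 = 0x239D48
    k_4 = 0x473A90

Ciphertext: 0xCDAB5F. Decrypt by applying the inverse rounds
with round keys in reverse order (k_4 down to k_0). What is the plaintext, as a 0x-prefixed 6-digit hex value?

s_0 = ciphertext = 0xCDAB5F
s_1 = InvRound(s_0, k_4) = 0x4C9CDA
s_2 = InvRound(s_1, k_3) = 0x1A84C9
s_3 = InvRound(s_2, k_2) = 0xACD1A8
s_4 = InvRound(s_3, k_1) = 0x476ACD
s_5 = InvRound(s_4, k_0) = 0x093476

0x093476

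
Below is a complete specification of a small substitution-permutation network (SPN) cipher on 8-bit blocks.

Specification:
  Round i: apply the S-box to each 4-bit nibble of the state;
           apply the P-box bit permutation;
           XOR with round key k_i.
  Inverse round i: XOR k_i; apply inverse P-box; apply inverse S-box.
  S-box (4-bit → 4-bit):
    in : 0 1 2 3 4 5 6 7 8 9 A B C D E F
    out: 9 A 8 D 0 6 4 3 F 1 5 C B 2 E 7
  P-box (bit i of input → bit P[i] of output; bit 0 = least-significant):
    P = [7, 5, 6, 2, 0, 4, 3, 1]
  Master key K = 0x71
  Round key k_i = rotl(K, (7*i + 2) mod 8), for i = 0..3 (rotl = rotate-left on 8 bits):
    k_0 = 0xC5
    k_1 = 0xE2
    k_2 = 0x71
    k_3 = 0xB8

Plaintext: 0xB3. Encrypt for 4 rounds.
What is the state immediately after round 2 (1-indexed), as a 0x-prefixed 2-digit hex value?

s_0 = plaintext = 0xB3
s_1 = Round(s_0, k_0) = 0x0B
s_2 = Round(s_1, k_1) = 0xA5
s_3 = Round(s_2, k_2) = 0x18
s_4 = Round(s_3, k_3) = 0x4E

0xA5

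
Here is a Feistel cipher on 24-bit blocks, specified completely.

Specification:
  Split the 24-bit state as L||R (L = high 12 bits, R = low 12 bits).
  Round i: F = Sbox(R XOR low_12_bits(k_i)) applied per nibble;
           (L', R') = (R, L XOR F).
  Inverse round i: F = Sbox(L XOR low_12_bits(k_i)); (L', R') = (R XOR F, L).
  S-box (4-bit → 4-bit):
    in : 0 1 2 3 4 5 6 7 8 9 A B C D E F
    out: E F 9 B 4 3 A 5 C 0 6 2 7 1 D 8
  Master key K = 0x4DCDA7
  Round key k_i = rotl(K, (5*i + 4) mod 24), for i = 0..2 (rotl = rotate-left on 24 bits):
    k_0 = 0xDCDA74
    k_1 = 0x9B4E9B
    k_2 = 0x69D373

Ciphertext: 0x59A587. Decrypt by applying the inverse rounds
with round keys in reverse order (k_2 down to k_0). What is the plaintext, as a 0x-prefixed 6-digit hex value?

s_0 = ciphertext = 0x59A587
s_1 = InvRound(s_0, k_2) = 0xF5759A
s_2 = InvRound(s_1, k_1) = 0xAEDF57
s_3 = InvRound(s_2, k_0) = 0x157AED

0x157AED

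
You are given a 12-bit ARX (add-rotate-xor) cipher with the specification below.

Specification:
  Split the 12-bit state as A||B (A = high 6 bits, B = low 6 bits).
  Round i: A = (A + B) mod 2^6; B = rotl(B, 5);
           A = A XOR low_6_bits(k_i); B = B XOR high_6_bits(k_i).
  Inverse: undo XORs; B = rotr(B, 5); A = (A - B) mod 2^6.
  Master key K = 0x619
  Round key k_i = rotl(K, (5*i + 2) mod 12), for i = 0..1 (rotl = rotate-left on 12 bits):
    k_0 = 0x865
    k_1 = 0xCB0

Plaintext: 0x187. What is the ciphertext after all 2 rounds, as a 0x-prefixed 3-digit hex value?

0x6B3

s_0 = plaintext = 0x187
s_1 = Round(s_0, k_0) = 0xA02
s_2 = Round(s_1, k_1) = 0x6B3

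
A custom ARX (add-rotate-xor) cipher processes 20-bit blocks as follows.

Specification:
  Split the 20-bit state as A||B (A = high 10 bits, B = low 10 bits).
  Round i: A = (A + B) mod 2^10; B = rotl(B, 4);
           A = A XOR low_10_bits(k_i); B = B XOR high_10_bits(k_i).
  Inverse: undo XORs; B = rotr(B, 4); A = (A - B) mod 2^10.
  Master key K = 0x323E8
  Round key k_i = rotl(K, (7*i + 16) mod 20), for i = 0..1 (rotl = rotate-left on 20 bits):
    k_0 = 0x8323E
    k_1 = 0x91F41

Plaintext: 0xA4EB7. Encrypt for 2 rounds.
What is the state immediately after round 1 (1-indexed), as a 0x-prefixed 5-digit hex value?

0xDD176

s_0 = plaintext = 0xA4EB7
s_1 = Round(s_0, k_0) = 0xDD176
s_2 = Round(s_1, k_1) = 0xEAD22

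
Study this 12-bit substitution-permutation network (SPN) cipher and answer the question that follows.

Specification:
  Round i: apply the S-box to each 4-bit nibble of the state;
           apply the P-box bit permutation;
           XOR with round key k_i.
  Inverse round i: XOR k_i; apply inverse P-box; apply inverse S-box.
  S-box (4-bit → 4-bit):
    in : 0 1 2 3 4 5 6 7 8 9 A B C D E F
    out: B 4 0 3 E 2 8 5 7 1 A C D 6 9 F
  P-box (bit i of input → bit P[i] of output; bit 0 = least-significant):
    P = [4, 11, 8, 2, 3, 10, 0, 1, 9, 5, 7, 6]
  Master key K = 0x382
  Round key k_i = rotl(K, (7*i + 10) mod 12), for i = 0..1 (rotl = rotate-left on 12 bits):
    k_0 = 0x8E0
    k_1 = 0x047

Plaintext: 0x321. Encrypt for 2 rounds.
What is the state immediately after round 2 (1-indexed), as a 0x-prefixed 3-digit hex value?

s_0 = plaintext = 0x321
s_1 = Round(s_0, k_0) = 0xBC0
s_2 = Round(s_1, k_1) = 0x898

0x898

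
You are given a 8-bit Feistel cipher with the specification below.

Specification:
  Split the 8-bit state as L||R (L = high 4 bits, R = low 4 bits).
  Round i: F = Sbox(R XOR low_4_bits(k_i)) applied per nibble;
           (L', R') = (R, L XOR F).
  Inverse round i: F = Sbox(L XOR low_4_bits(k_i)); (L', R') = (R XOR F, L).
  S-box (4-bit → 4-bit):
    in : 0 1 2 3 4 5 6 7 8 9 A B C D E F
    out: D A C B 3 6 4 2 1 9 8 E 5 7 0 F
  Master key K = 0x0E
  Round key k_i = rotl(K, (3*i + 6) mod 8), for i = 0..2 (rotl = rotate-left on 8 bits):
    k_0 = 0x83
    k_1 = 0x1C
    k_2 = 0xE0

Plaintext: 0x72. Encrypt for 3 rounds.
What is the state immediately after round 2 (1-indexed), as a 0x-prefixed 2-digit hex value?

0xD8

s_0 = plaintext = 0x72
s_1 = Round(s_0, k_0) = 0x2D
s_2 = Round(s_1, k_1) = 0xD8
s_3 = Round(s_2, k_2) = 0x8C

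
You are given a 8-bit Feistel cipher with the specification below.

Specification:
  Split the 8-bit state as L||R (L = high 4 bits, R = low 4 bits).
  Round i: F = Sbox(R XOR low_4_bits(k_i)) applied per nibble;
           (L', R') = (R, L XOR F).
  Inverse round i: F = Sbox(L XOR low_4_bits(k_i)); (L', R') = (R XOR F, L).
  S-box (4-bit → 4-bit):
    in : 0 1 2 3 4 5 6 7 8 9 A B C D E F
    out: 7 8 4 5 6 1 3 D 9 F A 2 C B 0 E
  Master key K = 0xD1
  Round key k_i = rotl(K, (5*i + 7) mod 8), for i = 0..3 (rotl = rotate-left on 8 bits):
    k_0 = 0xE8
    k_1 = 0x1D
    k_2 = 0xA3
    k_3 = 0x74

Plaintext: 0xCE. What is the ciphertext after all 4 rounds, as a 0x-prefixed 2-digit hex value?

s_0 = plaintext = 0xCE
s_1 = Round(s_0, k_0) = 0xEF
s_2 = Round(s_1, k_1) = 0xFA
s_3 = Round(s_2, k_2) = 0xA0
s_4 = Round(s_3, k_3) = 0x0C

0x0C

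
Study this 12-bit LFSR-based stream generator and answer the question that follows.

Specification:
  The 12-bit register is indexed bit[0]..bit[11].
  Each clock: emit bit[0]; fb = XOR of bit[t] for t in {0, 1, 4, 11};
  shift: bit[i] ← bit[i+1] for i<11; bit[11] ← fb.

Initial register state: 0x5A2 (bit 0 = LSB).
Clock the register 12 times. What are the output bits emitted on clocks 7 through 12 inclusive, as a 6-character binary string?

011010

reg_0 = 0x5A2
clock 1: out=0, reg = 0xAD1
clock 2: out=1, reg = 0xD68
clock 3: out=0, reg = 0xEB4
clock 4: out=0, reg = 0x75A
clock 5: out=0, reg = 0x3AD
clock 6: out=1, reg = 0x9D6
clock 7: out=0, reg = 0xCEB
clock 8: out=1, reg = 0xE75
clock 9: out=1, reg = 0xF3A
clock 10: out=0, reg = 0xF9D
clock 11: out=1, reg = 0xFCE
clock 12: out=0, reg = 0x7E7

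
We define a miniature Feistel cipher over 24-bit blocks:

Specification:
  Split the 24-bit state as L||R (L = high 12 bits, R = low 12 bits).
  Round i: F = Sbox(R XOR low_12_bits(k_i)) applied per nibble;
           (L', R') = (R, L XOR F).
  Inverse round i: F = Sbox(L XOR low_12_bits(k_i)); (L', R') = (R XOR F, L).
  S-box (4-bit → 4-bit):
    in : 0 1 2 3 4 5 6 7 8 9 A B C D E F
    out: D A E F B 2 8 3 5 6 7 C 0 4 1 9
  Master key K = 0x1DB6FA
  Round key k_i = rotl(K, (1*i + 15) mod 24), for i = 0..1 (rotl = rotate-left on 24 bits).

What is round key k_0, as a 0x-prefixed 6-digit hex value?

K = 0x1DB6FA
k_0 = rotl(K, (1*0+15) mod 24) = rotl(K, 15) = 0x7D0EDB

0x7D0EDB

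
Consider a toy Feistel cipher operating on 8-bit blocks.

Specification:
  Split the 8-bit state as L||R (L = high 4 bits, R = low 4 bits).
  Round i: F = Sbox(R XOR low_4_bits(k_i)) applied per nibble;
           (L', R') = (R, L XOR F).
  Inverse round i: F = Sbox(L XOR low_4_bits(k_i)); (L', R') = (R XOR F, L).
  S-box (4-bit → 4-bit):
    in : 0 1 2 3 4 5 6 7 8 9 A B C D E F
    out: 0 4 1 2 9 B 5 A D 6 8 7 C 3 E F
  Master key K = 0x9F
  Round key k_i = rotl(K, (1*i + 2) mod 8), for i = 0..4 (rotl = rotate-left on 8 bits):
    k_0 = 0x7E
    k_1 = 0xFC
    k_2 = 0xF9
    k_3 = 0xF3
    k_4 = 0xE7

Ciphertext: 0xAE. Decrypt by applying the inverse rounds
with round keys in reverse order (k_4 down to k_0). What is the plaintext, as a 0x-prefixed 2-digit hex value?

0x95

s_0 = ciphertext = 0xAE
s_1 = InvRound(s_0, k_4) = 0xDA
s_2 = InvRound(s_1, k_3) = 0x4D
s_3 = InvRound(s_2, k_2) = 0xE4
s_4 = InvRound(s_3, k_1) = 0x5E
s_5 = InvRound(s_4, k_0) = 0x95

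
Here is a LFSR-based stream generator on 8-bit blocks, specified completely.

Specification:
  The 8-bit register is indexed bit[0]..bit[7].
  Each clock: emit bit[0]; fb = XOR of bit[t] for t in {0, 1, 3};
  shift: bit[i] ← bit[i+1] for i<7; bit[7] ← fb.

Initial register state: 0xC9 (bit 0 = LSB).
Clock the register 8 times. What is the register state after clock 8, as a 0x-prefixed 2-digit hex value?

0x34

reg_0 = 0xC9
clock 1: out=1, reg = 0x64
clock 2: out=0, reg = 0x32
clock 3: out=0, reg = 0x99
clock 4: out=1, reg = 0x4C
clock 5: out=0, reg = 0xA6
clock 6: out=0, reg = 0xD3
clock 7: out=1, reg = 0x69
clock 8: out=1, reg = 0x34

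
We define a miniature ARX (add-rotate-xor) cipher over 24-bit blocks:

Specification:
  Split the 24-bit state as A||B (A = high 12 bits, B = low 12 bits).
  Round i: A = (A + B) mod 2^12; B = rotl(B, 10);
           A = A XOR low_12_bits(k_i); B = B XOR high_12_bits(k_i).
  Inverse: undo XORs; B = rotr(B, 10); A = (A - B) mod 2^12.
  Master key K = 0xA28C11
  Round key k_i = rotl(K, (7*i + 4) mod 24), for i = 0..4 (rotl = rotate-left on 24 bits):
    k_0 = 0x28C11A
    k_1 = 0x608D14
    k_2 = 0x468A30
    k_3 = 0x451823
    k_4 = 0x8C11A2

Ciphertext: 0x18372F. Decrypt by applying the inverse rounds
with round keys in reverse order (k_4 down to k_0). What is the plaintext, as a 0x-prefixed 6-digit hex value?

0x198A19

s_0 = ciphertext = 0x18372F
s_1 = InvRound(s_0, k_4) = 0x066FBB
s_2 = InvRound(s_1, k_3) = 0x89BFAA
s_3 = InvRound(s_2, k_2) = 0x3A1F0A
s_4 = InvRound(s_3, k_1) = 0xAAB40A
s_5 = InvRound(s_4, k_0) = 0x198A19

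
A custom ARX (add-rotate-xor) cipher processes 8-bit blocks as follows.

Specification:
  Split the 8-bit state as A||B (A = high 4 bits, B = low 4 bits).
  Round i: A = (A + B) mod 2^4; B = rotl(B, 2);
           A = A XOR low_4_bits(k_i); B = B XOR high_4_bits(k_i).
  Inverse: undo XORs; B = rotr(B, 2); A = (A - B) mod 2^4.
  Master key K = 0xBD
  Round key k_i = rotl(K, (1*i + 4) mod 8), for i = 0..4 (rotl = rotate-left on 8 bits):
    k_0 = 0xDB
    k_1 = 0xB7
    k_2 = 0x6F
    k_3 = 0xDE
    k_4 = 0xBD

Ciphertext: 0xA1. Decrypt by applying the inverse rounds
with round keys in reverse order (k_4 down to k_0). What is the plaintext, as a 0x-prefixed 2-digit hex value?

s_0 = ciphertext = 0xA1
s_1 = InvRound(s_0, k_4) = 0xDA
s_2 = InvRound(s_1, k_3) = 0x6D
s_3 = InvRound(s_2, k_2) = 0xBE
s_4 = InvRound(s_3, k_1) = 0x75
s_5 = InvRound(s_4, k_0) = 0xA2

0xA2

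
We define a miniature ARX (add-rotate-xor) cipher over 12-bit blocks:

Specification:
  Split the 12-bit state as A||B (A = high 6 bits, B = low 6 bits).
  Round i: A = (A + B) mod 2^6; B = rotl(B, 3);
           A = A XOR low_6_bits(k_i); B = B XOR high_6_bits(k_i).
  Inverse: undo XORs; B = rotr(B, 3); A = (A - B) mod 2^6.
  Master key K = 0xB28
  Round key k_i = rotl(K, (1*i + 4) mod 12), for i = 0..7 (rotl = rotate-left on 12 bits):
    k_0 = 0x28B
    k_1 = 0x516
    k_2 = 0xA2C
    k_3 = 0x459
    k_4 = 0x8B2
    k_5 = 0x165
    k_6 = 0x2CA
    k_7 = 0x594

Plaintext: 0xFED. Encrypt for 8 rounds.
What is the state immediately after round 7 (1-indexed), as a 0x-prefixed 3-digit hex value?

s_0 = plaintext = 0xFED
s_1 = Round(s_0, k_0) = 0x9E7
s_2 = Round(s_1, k_1) = 0x628
s_3 = Round(s_2, k_2) = 0xB2D
s_4 = Round(s_3, k_3) = 0x03C
s_5 = Round(s_4, k_4) = 0x385
s_6 = Round(s_5, k_5) = 0xDAD
s_7 = Round(s_6, k_6) = 0xA66
s_8 = Round(s_7, k_7) = 0x6E2

0xA66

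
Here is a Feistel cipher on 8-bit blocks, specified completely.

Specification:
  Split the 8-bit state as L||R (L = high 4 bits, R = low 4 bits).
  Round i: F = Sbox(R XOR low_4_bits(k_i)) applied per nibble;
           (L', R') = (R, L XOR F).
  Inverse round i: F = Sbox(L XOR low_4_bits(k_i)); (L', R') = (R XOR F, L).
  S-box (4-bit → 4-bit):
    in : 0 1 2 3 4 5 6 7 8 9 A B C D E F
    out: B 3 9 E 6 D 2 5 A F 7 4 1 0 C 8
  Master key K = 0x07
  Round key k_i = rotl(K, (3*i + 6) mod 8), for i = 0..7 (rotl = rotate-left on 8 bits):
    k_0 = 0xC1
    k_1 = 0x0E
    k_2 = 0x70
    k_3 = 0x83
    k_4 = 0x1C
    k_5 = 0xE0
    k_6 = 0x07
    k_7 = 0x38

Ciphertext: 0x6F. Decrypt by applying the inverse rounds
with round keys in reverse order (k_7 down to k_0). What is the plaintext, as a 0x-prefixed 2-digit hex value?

0x48

s_0 = ciphertext = 0x6F
s_1 = InvRound(s_0, k_7) = 0x36
s_2 = InvRound(s_1, k_6) = 0x03
s_3 = InvRound(s_2, k_5) = 0x80
s_4 = InvRound(s_3, k_4) = 0x68
s_5 = InvRound(s_4, k_3) = 0x56
s_6 = InvRound(s_5, k_2) = 0xB5
s_7 = InvRound(s_6, k_1) = 0x8B
s_8 = InvRound(s_7, k_0) = 0x48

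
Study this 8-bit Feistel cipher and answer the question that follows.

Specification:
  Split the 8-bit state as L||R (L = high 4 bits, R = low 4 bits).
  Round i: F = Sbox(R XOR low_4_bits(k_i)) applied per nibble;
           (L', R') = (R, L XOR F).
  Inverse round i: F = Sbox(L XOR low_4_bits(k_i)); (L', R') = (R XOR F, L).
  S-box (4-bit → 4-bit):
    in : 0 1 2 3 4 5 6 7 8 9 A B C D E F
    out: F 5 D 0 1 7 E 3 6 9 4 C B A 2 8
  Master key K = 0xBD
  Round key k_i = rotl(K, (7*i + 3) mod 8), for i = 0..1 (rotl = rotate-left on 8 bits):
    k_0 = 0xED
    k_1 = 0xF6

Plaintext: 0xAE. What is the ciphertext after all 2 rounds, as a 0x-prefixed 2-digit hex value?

0xA5

s_0 = plaintext = 0xAE
s_1 = Round(s_0, k_0) = 0xEA
s_2 = Round(s_1, k_1) = 0xA5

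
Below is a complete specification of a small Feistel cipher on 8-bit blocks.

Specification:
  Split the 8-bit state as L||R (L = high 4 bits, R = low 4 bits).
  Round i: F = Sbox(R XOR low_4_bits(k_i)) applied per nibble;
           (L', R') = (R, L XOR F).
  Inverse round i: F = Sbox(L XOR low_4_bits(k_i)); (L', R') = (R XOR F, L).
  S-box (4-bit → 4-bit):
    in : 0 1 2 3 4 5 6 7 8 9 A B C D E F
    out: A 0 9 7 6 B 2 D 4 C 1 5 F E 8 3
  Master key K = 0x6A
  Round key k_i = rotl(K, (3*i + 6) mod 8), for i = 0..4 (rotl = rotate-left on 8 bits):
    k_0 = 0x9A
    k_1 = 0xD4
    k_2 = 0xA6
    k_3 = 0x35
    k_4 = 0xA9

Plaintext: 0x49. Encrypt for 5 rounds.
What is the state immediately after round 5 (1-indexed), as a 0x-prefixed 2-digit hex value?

0x72

s_0 = plaintext = 0x49
s_1 = Round(s_0, k_0) = 0x93
s_2 = Round(s_1, k_1) = 0x34
s_3 = Round(s_2, k_2) = 0x4A
s_4 = Round(s_3, k_3) = 0xA7
s_5 = Round(s_4, k_4) = 0x72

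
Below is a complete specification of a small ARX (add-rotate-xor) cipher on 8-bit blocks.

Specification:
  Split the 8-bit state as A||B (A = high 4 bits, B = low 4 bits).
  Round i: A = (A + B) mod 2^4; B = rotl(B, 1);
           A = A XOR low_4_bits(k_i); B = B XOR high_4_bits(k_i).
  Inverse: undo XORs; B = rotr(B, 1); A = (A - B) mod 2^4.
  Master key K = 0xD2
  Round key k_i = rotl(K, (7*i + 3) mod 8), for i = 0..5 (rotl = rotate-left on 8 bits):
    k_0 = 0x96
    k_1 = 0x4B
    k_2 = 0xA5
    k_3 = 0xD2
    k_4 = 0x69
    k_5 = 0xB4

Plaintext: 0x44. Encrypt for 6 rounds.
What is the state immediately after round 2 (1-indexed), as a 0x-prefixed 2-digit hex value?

s_0 = plaintext = 0x44
s_1 = Round(s_0, k_0) = 0xE1
s_2 = Round(s_1, k_1) = 0x46
s_3 = Round(s_2, k_2) = 0xF6
s_4 = Round(s_3, k_3) = 0x71
s_5 = Round(s_4, k_4) = 0x14
s_6 = Round(s_5, k_5) = 0x13

0x46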